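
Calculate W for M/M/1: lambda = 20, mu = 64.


W = 1/(mu - lambda) = 1/(64 - 20) = 0.0227 hours

0.0227 hours


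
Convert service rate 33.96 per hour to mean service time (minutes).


Mean service time = 60/mu = 60/33.96 = 1.77 minutes

1.77 minutes


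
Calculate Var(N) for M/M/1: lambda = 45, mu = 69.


rho = 45/69; Var(N) = rho/(1-rho)^2 = 5.39

5.39


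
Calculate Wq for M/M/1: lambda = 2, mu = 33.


rho = 2/33; Wq = rho/(mu - lambda) = 0.002 hours

0.002 hours


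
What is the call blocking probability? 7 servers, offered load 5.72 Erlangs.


B(N,A) = (A^N/N!) / sum(A^k/k!, k=0..N) with N=7, A=5.72 = 0.1668

0.1668


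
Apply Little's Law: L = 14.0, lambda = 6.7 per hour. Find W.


W = L / lambda = 14.0 / 6.7 = 2.0896 hours

2.0896 hours


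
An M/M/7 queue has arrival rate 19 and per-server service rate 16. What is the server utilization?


rho = lambda/(c*mu) = 19/(7*16) = 0.1696

0.1696


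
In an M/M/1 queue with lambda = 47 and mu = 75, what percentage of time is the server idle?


Idle fraction = (1 - rho) * 100 = (1 - 47/75) * 100 = 37.3%

37.3%


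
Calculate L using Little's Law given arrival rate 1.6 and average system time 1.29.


L = lambda * W = 1.6 * 1.29 = 2.06

2.06


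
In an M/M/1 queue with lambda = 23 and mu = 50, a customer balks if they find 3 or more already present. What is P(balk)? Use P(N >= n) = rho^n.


P(N >= 3) = rho^3 = (23/50)^3 = 0.0973

0.0973


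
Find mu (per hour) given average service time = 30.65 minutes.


mu = 60 / avg_service_time = 60 / 30.65 = 1.96 per hour

1.96 per hour


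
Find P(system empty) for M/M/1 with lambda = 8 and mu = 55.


P0 = 1 - rho = 1 - 8/55 = 0.8545

0.8545


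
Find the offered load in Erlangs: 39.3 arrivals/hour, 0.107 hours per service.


Offered load a = lambda * E[S] = 39.3 * 0.107 = 4.21 Erlangs

4.21 Erlangs


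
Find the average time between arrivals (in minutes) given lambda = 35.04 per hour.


Mean interarrival time = 60/lambda = 60/35.04 = 1.71 minutes

1.71 minutes


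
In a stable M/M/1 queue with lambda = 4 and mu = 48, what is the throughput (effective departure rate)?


For a stable queue (lambda < mu), throughput = lambda = 4 per hour

4 per hour


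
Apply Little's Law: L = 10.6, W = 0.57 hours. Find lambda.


lambda = L / W = 10.6 / 0.57 = 18.6 per hour

18.6 per hour


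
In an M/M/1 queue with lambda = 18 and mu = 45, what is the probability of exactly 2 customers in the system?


rho = 18/45; P(n) = (1-rho)*rho^n = (1-18/45)*(18/45)^2 = 0.096

0.096


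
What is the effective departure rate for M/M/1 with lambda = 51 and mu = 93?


For a stable queue (lambda < mu), throughput = lambda = 51 per hour

51 per hour


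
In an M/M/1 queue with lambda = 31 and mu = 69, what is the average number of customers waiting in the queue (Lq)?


rho = 31/69; Lq = rho^2/(1-rho) = 0.37

0.37


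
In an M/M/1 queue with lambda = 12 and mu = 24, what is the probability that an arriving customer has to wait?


P(wait) = rho = lambda/mu = 12/24 = 0.5

0.5


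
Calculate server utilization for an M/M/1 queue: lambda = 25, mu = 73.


rho = lambda/mu = 25/73 = 0.3425

0.3425


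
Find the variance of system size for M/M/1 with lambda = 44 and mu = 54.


rho = 44/54; Var(N) = rho/(1-rho)^2 = 23.76

23.76


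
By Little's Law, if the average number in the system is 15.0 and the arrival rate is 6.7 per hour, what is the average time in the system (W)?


W = L / lambda = 15.0 / 6.7 = 2.2388 hours

2.2388 hours


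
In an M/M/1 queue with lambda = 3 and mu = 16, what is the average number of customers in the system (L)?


rho = 3/16; L = rho/(1-rho) = 0.23

0.23


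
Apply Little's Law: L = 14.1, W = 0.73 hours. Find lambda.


lambda = L / W = 14.1 / 0.73 = 19.32 per hour

19.32 per hour


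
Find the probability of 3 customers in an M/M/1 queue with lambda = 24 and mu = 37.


rho = 24/37; P(n) = (1-rho)*rho^n = (1-24/37)*(24/37)^3 = 0.0959

0.0959


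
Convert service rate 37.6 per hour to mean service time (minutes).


Mean service time = 60/mu = 60/37.6 = 1.6 minutes

1.6 minutes


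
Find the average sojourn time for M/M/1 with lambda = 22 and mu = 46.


W = 1/(mu - lambda) = 1/(46 - 22) = 0.0417 hours

0.0417 hours


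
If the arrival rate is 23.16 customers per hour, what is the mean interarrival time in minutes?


Mean interarrival time = 60/lambda = 60/23.16 = 2.59 minutes

2.59 minutes


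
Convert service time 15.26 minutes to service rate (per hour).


mu = 60 / avg_service_time = 60 / 15.26 = 3.93 per hour

3.93 per hour


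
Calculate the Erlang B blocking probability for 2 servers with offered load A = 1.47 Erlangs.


B(N,A) = (A^N/N!) / sum(A^k/k!, k=0..N) with N=2, A=1.47 = 0.3043

0.3043


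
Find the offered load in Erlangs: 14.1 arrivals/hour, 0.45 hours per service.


Offered load a = lambda * E[S] = 14.1 * 0.45 = 6.35 Erlangs

6.35 Erlangs


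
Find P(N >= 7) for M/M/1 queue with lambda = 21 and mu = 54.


P(N >= 7) = rho^7 = (21/54)^7 = 0.0013

0.0013


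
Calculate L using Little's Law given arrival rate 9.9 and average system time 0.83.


L = lambda * W = 9.9 * 0.83 = 8.22

8.22


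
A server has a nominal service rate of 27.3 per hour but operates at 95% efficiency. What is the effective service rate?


Effective rate = mu * efficiency = 27.3 * 0.95 = 25.94 per hour

25.94 per hour


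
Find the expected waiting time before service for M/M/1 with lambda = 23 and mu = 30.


rho = 23/30; Wq = rho/(mu - lambda) = 0.1095 hours

0.1095 hours


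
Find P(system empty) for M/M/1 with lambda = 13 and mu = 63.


P0 = 1 - rho = 1 - 13/63 = 0.7937

0.7937


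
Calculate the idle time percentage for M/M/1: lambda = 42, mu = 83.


Idle fraction = (1 - rho) * 100 = (1 - 42/83) * 100 = 49.4%

49.4%


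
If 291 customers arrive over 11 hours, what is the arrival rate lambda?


lambda = total arrivals / time = 291 / 11 = 26.45 per hour

26.45 per hour


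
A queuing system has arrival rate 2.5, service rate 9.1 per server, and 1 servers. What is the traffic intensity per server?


rho = lambda / (c * mu) = 2.5 / (1 * 9.1) = 0.2747

0.2747


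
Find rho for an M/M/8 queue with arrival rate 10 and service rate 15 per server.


rho = lambda/(c*mu) = 10/(8*15) = 0.0833

0.0833


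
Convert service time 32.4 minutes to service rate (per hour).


mu = 60 / avg_service_time = 60 / 32.4 = 1.85 per hour

1.85 per hour


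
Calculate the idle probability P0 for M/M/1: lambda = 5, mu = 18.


P0 = 1 - rho = 1 - 5/18 = 0.7222

0.7222


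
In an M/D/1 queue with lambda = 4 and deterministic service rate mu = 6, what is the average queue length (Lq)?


M/D/1: Lq = rho^2 / (2*(1-rho)) where rho = 4/6; Lq = 0.67

0.67


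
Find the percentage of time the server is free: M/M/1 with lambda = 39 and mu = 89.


Idle fraction = (1 - rho) * 100 = (1 - 39/89) * 100 = 56.2%

56.2%


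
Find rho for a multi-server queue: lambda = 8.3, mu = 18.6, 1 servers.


rho = lambda / (c * mu) = 8.3 / (1 * 18.6) = 0.4462

0.4462


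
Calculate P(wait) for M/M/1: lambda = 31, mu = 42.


P(wait) = rho = lambda/mu = 31/42 = 0.7381

0.7381


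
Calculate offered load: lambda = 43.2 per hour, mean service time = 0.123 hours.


Offered load a = lambda * E[S] = 43.2 * 0.123 = 5.31 Erlangs

5.31 Erlangs


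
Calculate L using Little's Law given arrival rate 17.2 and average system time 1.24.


L = lambda * W = 17.2 * 1.24 = 21.33

21.33


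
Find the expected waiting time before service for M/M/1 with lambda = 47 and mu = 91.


rho = 47/91; Wq = rho/(mu - lambda) = 0.0117 hours

0.0117 hours


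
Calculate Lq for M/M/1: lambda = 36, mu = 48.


rho = 36/48; Lq = rho^2/(1-rho) = 2.25

2.25


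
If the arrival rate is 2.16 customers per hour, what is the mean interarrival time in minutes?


Mean interarrival time = 60/lambda = 60/2.16 = 27.78 minutes

27.78 minutes


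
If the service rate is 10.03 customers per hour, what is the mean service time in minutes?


Mean service time = 60/mu = 60/10.03 = 5.98 minutes

5.98 minutes


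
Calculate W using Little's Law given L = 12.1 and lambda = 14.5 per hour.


W = L / lambda = 12.1 / 14.5 = 0.8345 hours

0.8345 hours


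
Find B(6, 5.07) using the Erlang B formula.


B(N,A) = (A^N/N!) / sum(A^k/k!, k=0..N) with N=6, A=5.07 = 0.1971

0.1971


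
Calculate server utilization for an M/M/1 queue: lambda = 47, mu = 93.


rho = lambda/mu = 47/93 = 0.5054

0.5054


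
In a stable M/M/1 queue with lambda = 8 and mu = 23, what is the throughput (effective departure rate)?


For a stable queue (lambda < mu), throughput = lambda = 8 per hour

8 per hour


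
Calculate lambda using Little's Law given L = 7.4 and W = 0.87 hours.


lambda = L / W = 7.4 / 0.87 = 8.51 per hour

8.51 per hour


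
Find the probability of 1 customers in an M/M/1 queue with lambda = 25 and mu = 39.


rho = 25/39; P(n) = (1-rho)*rho^n = (1-25/39)*(25/39)^1 = 0.2301

0.2301


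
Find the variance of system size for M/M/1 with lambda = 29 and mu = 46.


rho = 29/46; Var(N) = rho/(1-rho)^2 = 4.62

4.62


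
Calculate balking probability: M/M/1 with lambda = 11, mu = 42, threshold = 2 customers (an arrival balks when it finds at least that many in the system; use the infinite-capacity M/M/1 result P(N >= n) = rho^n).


P(N >= 2) = rho^2 = (11/42)^2 = 0.0686

0.0686


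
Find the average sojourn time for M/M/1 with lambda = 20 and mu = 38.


W = 1/(mu - lambda) = 1/(38 - 20) = 0.0556 hours

0.0556 hours


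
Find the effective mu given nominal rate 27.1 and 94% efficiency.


Effective rate = mu * efficiency = 27.1 * 0.94 = 25.47 per hour

25.47 per hour


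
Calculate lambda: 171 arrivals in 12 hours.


lambda = total arrivals / time = 171 / 12 = 14.25 per hour

14.25 per hour


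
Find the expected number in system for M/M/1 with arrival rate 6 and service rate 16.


rho = 6/16; L = rho/(1-rho) = 0.6

0.6


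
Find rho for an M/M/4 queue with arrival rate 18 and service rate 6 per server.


rho = lambda/(c*mu) = 18/(4*6) = 0.75

0.75


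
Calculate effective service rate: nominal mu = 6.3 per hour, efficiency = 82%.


Effective rate = mu * efficiency = 6.3 * 0.82 = 5.17 per hour

5.17 per hour


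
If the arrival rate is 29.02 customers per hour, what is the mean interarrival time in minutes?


Mean interarrival time = 60/lambda = 60/29.02 = 2.07 minutes

2.07 minutes


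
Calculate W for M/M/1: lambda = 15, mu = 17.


W = 1/(mu - lambda) = 1/(17 - 15) = 0.5 hours

0.5 hours


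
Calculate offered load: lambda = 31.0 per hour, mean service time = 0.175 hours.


Offered load a = lambda * E[S] = 31.0 * 0.175 = 5.43 Erlangs

5.43 Erlangs


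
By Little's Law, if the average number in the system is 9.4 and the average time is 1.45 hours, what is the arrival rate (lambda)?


lambda = L / W = 9.4 / 1.45 = 6.48 per hour

6.48 per hour


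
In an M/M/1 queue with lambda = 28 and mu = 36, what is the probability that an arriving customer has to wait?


P(wait) = rho = lambda/mu = 28/36 = 0.7778

0.7778


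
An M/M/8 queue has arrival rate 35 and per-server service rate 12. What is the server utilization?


rho = lambda/(c*mu) = 35/(8*12) = 0.3646

0.3646


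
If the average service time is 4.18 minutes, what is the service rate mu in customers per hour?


mu = 60 / avg_service_time = 60 / 4.18 = 14.35 per hour

14.35 per hour


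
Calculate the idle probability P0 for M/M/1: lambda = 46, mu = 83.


P0 = 1 - rho = 1 - 46/83 = 0.4458

0.4458


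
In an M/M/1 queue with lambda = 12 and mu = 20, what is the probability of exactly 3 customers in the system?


rho = 12/20; P(n) = (1-rho)*rho^n = (1-12/20)*(12/20)^3 = 0.0864

0.0864


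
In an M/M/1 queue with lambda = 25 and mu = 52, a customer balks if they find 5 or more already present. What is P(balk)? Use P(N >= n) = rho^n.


P(N >= 5) = rho^5 = (25/52)^5 = 0.0257

0.0257


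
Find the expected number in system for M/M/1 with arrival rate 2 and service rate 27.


rho = 2/27; L = rho/(1-rho) = 0.08

0.08


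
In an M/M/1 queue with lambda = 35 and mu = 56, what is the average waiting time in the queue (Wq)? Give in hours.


rho = 35/56; Wq = rho/(mu - lambda) = 0.0298 hours

0.0298 hours


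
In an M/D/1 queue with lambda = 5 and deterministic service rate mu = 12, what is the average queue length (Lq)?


M/D/1: Lq = rho^2 / (2*(1-rho)) where rho = 5/12; Lq = 0.15

0.15


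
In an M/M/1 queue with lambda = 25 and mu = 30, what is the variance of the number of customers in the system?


rho = 25/30; Var(N) = rho/(1-rho)^2 = 30.0

30.0


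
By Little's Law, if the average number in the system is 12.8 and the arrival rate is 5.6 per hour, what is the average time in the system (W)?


W = L / lambda = 12.8 / 5.6 = 2.2857 hours

2.2857 hours


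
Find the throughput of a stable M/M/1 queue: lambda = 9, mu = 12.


For a stable queue (lambda < mu), throughput = lambda = 9 per hour

9 per hour


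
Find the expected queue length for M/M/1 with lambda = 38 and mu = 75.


rho = 38/75; Lq = rho^2/(1-rho) = 0.52

0.52


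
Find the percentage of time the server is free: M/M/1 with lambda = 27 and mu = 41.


Idle fraction = (1 - rho) * 100 = (1 - 27/41) * 100 = 34.1%

34.1%


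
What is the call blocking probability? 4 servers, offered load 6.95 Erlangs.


B(N,A) = (A^N/N!) / sum(A^k/k!, k=0..N) with N=4, A=6.95 = 0.5247

0.5247


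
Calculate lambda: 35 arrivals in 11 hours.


lambda = total arrivals / time = 35 / 11 = 3.18 per hour

3.18 per hour


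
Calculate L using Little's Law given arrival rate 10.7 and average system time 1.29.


L = lambda * W = 10.7 * 1.29 = 13.8

13.8


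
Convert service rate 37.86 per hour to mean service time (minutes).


Mean service time = 60/mu = 60/37.86 = 1.58 minutes

1.58 minutes


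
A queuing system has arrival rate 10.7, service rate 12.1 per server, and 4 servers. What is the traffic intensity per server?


rho = lambda / (c * mu) = 10.7 / (4 * 12.1) = 0.2211

0.2211


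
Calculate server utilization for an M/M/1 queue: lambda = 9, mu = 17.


rho = lambda/mu = 9/17 = 0.5294

0.5294


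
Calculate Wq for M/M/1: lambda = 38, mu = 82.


rho = 38/82; Wq = rho/(mu - lambda) = 0.0105 hours

0.0105 hours


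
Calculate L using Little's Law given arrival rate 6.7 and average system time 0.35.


L = lambda * W = 6.7 * 0.35 = 2.35

2.35


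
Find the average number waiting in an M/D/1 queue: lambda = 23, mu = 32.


M/D/1: Lq = rho^2 / (2*(1-rho)) where rho = 23/32; Lq = 0.92

0.92


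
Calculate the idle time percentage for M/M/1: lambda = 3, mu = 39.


Idle fraction = (1 - rho) * 100 = (1 - 3/39) * 100 = 92.3%

92.3%


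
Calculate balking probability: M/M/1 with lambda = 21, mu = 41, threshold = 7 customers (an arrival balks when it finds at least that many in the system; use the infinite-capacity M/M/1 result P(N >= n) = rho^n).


P(N >= 7) = rho^7 = (21/41)^7 = 0.0092

0.0092


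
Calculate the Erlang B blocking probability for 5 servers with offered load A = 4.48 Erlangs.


B(N,A) = (A^N/N!) / sum(A^k/k!, k=0..N) with N=5, A=4.48 = 0.2413

0.2413


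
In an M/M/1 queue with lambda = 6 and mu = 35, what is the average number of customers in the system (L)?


rho = 6/35; L = rho/(1-rho) = 0.21

0.21


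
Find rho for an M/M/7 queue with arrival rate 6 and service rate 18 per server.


rho = lambda/(c*mu) = 6/(7*18) = 0.0476

0.0476


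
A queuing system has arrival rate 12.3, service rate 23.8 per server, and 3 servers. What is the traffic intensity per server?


rho = lambda / (c * mu) = 12.3 / (3 * 23.8) = 0.1723

0.1723


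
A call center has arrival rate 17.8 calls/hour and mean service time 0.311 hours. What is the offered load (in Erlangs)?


Offered load a = lambda * E[S] = 17.8 * 0.311 = 5.54 Erlangs

5.54 Erlangs


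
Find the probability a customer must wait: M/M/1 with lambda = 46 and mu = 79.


P(wait) = rho = lambda/mu = 46/79 = 0.5823

0.5823


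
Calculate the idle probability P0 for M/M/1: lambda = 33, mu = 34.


P0 = 1 - rho = 1 - 33/34 = 0.0294

0.0294


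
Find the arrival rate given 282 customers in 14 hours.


lambda = total arrivals / time = 282 / 14 = 20.14 per hour

20.14 per hour


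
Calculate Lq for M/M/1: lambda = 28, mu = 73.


rho = 28/73; Lq = rho^2/(1-rho) = 0.24

0.24


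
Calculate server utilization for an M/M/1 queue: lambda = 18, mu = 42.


rho = lambda/mu = 18/42 = 0.4286

0.4286


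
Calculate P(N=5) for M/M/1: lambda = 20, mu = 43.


rho = 20/43; P(n) = (1-rho)*rho^n = (1-20/43)*(20/43)^5 = 0.0116

0.0116


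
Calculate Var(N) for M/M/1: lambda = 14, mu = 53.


rho = 14/53; Var(N) = rho/(1-rho)^2 = 0.49

0.49


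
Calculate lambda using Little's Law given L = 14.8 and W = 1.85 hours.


lambda = L / W = 14.8 / 1.85 = 8.0 per hour

8.0 per hour


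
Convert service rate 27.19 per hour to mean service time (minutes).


Mean service time = 60/mu = 60/27.19 = 2.21 minutes

2.21 minutes


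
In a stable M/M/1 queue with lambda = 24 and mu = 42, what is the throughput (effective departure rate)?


For a stable queue (lambda < mu), throughput = lambda = 24 per hour

24 per hour


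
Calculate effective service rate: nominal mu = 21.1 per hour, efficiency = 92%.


Effective rate = mu * efficiency = 21.1 * 0.92 = 19.41 per hour

19.41 per hour


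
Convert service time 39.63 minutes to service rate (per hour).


mu = 60 / avg_service_time = 60 / 39.63 = 1.51 per hour

1.51 per hour


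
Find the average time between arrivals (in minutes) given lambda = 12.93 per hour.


Mean interarrival time = 60/lambda = 60/12.93 = 4.64 minutes

4.64 minutes


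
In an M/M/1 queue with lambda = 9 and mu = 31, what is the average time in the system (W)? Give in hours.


W = 1/(mu - lambda) = 1/(31 - 9) = 0.0455 hours

0.0455 hours


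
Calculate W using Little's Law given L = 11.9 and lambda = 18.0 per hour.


W = L / lambda = 11.9 / 18.0 = 0.6611 hours

0.6611 hours


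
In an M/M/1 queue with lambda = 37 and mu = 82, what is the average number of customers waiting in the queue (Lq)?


rho = 37/82; Lq = rho^2/(1-rho) = 0.37

0.37


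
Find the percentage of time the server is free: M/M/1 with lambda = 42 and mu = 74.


Idle fraction = (1 - rho) * 100 = (1 - 42/74) * 100 = 43.2%

43.2%


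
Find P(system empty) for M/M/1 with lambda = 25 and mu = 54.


P0 = 1 - rho = 1 - 25/54 = 0.537

0.537


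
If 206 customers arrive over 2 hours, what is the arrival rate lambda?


lambda = total arrivals / time = 206 / 2 = 103.0 per hour

103.0 per hour


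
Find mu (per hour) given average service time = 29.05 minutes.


mu = 60 / avg_service_time = 60 / 29.05 = 2.07 per hour

2.07 per hour


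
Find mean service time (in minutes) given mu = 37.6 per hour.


Mean service time = 60/mu = 60/37.6 = 1.6 minutes

1.6 minutes


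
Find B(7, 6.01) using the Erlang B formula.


B(N,A) = (A^N/N!) / sum(A^k/k!, k=0..N) with N=7, A=6.01 = 0.1857

0.1857


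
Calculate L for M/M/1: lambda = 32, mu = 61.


rho = 32/61; L = rho/(1-rho) = 1.1

1.1


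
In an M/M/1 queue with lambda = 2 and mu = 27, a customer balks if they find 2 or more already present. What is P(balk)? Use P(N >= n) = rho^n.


P(N >= 2) = rho^2 = (2/27)^2 = 0.0055

0.0055


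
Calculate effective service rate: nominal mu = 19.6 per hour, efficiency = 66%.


Effective rate = mu * efficiency = 19.6 * 0.66 = 12.94 per hour

12.94 per hour


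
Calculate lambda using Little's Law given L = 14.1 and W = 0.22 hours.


lambda = L / W = 14.1 / 0.22 = 64.09 per hour

64.09 per hour


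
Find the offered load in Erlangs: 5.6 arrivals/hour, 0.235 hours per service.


Offered load a = lambda * E[S] = 5.6 * 0.235 = 1.32 Erlangs

1.32 Erlangs


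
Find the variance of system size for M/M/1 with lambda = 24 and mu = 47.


rho = 24/47; Var(N) = rho/(1-rho)^2 = 2.13

2.13


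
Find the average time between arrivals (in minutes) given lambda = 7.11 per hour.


Mean interarrival time = 60/lambda = 60/7.11 = 8.44 minutes

8.44 minutes


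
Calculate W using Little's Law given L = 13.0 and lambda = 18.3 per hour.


W = L / lambda = 13.0 / 18.3 = 0.7104 hours

0.7104 hours


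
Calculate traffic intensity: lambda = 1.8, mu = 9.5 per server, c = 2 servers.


rho = lambda / (c * mu) = 1.8 / (2 * 9.5) = 0.0947

0.0947


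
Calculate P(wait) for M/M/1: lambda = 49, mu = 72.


P(wait) = rho = lambda/mu = 49/72 = 0.6806

0.6806


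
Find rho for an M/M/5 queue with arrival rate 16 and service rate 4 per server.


rho = lambda/(c*mu) = 16/(5*4) = 0.8

0.8


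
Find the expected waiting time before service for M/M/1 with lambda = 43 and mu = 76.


rho = 43/76; Wq = rho/(mu - lambda) = 0.0171 hours

0.0171 hours


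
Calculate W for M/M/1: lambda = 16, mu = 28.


W = 1/(mu - lambda) = 1/(28 - 16) = 0.0833 hours

0.0833 hours


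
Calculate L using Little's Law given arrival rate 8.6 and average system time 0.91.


L = lambda * W = 8.6 * 0.91 = 7.83

7.83


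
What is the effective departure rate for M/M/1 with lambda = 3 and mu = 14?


For a stable queue (lambda < mu), throughput = lambda = 3 per hour

3 per hour


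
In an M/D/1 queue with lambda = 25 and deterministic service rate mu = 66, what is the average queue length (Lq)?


M/D/1: Lq = rho^2 / (2*(1-rho)) where rho = 25/66; Lq = 0.12

0.12


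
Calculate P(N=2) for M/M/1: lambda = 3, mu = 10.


rho = 3/10; P(n) = (1-rho)*rho^n = (1-3/10)*(3/10)^2 = 0.063

0.063


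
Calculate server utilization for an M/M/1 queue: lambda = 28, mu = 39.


rho = lambda/mu = 28/39 = 0.7179

0.7179


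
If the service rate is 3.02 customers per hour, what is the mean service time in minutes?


Mean service time = 60/mu = 60/3.02 = 19.87 minutes

19.87 minutes


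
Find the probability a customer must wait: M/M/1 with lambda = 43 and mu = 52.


P(wait) = rho = lambda/mu = 43/52 = 0.8269

0.8269


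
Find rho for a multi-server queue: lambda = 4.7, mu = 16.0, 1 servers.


rho = lambda / (c * mu) = 4.7 / (1 * 16.0) = 0.2938

0.2938


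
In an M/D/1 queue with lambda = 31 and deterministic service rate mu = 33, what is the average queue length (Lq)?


M/D/1: Lq = rho^2 / (2*(1-rho)) where rho = 31/33; Lq = 7.28

7.28


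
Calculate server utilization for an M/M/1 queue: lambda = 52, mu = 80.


rho = lambda/mu = 52/80 = 0.65

0.65


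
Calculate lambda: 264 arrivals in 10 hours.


lambda = total arrivals / time = 264 / 10 = 26.4 per hour

26.4 per hour


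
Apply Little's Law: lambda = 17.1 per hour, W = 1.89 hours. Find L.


L = lambda * W = 17.1 * 1.89 = 32.32

32.32


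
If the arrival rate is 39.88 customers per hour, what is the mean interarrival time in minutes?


Mean interarrival time = 60/lambda = 60/39.88 = 1.5 minutes

1.5 minutes


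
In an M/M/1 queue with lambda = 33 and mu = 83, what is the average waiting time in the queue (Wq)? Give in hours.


rho = 33/83; Wq = rho/(mu - lambda) = 0.008 hours

0.008 hours


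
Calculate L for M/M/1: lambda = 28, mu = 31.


rho = 28/31; L = rho/(1-rho) = 9.33

9.33


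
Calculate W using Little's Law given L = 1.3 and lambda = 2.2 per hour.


W = L / lambda = 1.3 / 2.2 = 0.5909 hours

0.5909 hours


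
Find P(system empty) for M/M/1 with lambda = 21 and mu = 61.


P0 = 1 - rho = 1 - 21/61 = 0.6557

0.6557


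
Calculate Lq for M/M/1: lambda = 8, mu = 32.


rho = 8/32; Lq = rho^2/(1-rho) = 0.08

0.08


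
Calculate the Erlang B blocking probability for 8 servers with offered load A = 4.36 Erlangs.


B(N,A) = (A^N/N!) / sum(A^k/k!, k=0..N) with N=8, A=4.36 = 0.0428

0.0428


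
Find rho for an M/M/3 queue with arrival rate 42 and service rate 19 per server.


rho = lambda/(c*mu) = 42/(3*19) = 0.7368

0.7368


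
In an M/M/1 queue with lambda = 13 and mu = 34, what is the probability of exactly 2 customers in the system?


rho = 13/34; P(n) = (1-rho)*rho^n = (1-13/34)*(13/34)^2 = 0.0903

0.0903


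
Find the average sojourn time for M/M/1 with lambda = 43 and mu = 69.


W = 1/(mu - lambda) = 1/(69 - 43) = 0.0385 hours

0.0385 hours


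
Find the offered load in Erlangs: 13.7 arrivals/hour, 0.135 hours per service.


Offered load a = lambda * E[S] = 13.7 * 0.135 = 1.85 Erlangs

1.85 Erlangs


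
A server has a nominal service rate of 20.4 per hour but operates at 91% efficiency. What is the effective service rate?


Effective rate = mu * efficiency = 20.4 * 0.91 = 18.56 per hour

18.56 per hour


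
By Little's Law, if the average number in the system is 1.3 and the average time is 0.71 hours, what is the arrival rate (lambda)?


lambda = L / W = 1.3 / 0.71 = 1.83 per hour

1.83 per hour


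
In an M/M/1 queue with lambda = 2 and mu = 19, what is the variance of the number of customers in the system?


rho = 2/19; Var(N) = rho/(1-rho)^2 = 0.13

0.13


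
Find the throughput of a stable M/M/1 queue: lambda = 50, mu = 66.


For a stable queue (lambda < mu), throughput = lambda = 50 per hour

50 per hour


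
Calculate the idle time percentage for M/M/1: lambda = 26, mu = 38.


Idle fraction = (1 - rho) * 100 = (1 - 26/38) * 100 = 31.6%

31.6%


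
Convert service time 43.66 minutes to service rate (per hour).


mu = 60 / avg_service_time = 60 / 43.66 = 1.37 per hour

1.37 per hour


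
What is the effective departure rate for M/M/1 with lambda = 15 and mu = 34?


For a stable queue (lambda < mu), throughput = lambda = 15 per hour

15 per hour


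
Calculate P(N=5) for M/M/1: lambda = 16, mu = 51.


rho = 16/51; P(n) = (1-rho)*rho^n = (1-16/51)*(16/51)^5 = 0.0021

0.0021


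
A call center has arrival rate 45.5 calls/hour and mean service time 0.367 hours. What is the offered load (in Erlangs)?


Offered load a = lambda * E[S] = 45.5 * 0.367 = 16.7 Erlangs

16.7 Erlangs


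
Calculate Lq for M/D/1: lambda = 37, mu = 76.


M/D/1: Lq = rho^2 / (2*(1-rho)) where rho = 37/76; Lq = 0.23

0.23


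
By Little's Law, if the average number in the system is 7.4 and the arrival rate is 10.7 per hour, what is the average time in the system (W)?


W = L / lambda = 7.4 / 10.7 = 0.6916 hours

0.6916 hours


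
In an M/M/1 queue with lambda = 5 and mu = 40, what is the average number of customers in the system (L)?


rho = 5/40; L = rho/(1-rho) = 0.14

0.14


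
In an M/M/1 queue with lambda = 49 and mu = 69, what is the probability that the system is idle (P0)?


P0 = 1 - rho = 1 - 49/69 = 0.2899

0.2899


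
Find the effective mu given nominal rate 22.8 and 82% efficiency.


Effective rate = mu * efficiency = 22.8 * 0.82 = 18.7 per hour

18.7 per hour


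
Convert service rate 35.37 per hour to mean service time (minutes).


Mean service time = 60/mu = 60/35.37 = 1.7 minutes

1.7 minutes


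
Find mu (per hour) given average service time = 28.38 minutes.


mu = 60 / avg_service_time = 60 / 28.38 = 2.11 per hour

2.11 per hour


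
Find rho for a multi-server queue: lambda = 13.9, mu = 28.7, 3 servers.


rho = lambda / (c * mu) = 13.9 / (3 * 28.7) = 0.1614

0.1614


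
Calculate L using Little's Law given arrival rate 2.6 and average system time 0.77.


L = lambda * W = 2.6 * 0.77 = 2.0

2.0


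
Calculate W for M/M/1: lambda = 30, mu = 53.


W = 1/(mu - lambda) = 1/(53 - 30) = 0.0435 hours

0.0435 hours


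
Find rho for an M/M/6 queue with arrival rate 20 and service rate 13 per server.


rho = lambda/(c*mu) = 20/(6*13) = 0.2564

0.2564


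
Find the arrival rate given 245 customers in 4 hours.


lambda = total arrivals / time = 245 / 4 = 61.25 per hour

61.25 per hour


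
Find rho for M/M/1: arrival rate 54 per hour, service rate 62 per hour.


rho = lambda/mu = 54/62 = 0.871

0.871


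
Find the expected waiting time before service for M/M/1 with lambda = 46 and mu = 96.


rho = 46/96; Wq = rho/(mu - lambda) = 0.0096 hours

0.0096 hours


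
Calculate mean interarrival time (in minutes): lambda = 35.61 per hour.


Mean interarrival time = 60/lambda = 60/35.61 = 1.68 minutes

1.68 minutes


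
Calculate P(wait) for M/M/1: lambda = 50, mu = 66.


P(wait) = rho = lambda/mu = 50/66 = 0.7576

0.7576


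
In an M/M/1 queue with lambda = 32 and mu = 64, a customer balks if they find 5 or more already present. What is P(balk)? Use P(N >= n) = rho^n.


P(N >= 5) = rho^5 = (32/64)^5 = 0.0313

0.0313


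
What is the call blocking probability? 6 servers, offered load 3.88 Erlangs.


B(N,A) = (A^N/N!) / sum(A^k/k!, k=0..N) with N=6, A=3.88 = 0.1086

0.1086


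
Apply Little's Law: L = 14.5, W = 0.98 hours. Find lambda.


lambda = L / W = 14.5 / 0.98 = 14.8 per hour

14.8 per hour


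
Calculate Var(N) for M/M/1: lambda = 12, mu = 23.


rho = 12/23; Var(N) = rho/(1-rho)^2 = 2.28

2.28


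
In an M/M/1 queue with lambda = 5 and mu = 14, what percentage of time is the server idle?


Idle fraction = (1 - rho) * 100 = (1 - 5/14) * 100 = 64.3%

64.3%


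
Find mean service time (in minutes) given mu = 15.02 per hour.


Mean service time = 60/mu = 60/15.02 = 3.99 minutes

3.99 minutes


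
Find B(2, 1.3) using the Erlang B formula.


B(N,A) = (A^N/N!) / sum(A^k/k!, k=0..N) with N=2, A=1.3 = 0.2687

0.2687


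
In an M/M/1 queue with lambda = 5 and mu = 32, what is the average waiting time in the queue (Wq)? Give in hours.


rho = 5/32; Wq = rho/(mu - lambda) = 0.0058 hours

0.0058 hours


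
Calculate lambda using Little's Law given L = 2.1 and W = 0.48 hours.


lambda = L / W = 2.1 / 0.48 = 4.38 per hour

4.38 per hour


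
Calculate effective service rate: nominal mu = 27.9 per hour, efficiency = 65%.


Effective rate = mu * efficiency = 27.9 * 0.65 = 18.14 per hour

18.14 per hour


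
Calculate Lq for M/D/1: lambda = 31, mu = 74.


M/D/1: Lq = rho^2 / (2*(1-rho)) where rho = 31/74; Lq = 0.15

0.15


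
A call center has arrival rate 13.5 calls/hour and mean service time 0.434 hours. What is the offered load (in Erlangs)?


Offered load a = lambda * E[S] = 13.5 * 0.434 = 5.86 Erlangs

5.86 Erlangs


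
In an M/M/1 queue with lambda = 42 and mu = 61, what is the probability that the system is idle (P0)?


P0 = 1 - rho = 1 - 42/61 = 0.3115

0.3115


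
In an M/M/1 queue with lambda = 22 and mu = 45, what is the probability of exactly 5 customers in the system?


rho = 22/45; P(n) = (1-rho)*rho^n = (1-22/45)*(22/45)^5 = 0.0143

0.0143


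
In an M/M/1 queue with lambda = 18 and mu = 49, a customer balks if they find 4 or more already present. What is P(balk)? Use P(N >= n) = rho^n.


P(N >= 4) = rho^4 = (18/49)^4 = 0.0182

0.0182


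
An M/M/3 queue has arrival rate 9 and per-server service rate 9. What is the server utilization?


rho = lambda/(c*mu) = 9/(3*9) = 0.3333

0.3333


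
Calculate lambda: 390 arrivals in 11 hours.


lambda = total arrivals / time = 390 / 11 = 35.45 per hour

35.45 per hour


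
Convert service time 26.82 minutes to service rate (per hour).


mu = 60 / avg_service_time = 60 / 26.82 = 2.24 per hour

2.24 per hour


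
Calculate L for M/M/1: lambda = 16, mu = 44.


rho = 16/44; L = rho/(1-rho) = 0.57

0.57


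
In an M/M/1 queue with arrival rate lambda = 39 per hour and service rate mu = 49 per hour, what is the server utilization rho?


rho = lambda/mu = 39/49 = 0.7959

0.7959


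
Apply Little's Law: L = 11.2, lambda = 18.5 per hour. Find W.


W = L / lambda = 11.2 / 18.5 = 0.6054 hours

0.6054 hours


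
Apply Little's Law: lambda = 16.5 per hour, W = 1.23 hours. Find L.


L = lambda * W = 16.5 * 1.23 = 20.3

20.3


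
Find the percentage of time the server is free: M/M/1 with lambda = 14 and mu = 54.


Idle fraction = (1 - rho) * 100 = (1 - 14/54) * 100 = 74.1%

74.1%


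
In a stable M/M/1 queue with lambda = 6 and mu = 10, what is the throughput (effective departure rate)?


For a stable queue (lambda < mu), throughput = lambda = 6 per hour

6 per hour


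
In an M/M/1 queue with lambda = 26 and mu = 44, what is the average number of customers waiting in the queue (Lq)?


rho = 26/44; Lq = rho^2/(1-rho) = 0.85

0.85


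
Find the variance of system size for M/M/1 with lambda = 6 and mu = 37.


rho = 6/37; Var(N) = rho/(1-rho)^2 = 0.23

0.23


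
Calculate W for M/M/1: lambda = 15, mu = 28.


W = 1/(mu - lambda) = 1/(28 - 15) = 0.0769 hours

0.0769 hours


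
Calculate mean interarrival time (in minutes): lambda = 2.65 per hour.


Mean interarrival time = 60/lambda = 60/2.65 = 22.64 minutes

22.64 minutes


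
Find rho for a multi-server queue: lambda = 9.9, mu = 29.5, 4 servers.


rho = lambda / (c * mu) = 9.9 / (4 * 29.5) = 0.0839

0.0839


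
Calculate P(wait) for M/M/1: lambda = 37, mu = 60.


P(wait) = rho = lambda/mu = 37/60 = 0.6167

0.6167


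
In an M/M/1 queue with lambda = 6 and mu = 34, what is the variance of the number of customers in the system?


rho = 6/34; Var(N) = rho/(1-rho)^2 = 0.26

0.26


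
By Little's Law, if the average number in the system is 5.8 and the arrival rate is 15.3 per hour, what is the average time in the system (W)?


W = L / lambda = 5.8 / 15.3 = 0.3791 hours

0.3791 hours


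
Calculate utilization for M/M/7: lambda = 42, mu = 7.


rho = lambda/(c*mu) = 42/(7*7) = 0.8571

0.8571


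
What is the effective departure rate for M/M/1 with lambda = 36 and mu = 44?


For a stable queue (lambda < mu), throughput = lambda = 36 per hour

36 per hour


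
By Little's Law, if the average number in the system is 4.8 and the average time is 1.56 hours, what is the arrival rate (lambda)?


lambda = L / W = 4.8 / 1.56 = 3.08 per hour

3.08 per hour


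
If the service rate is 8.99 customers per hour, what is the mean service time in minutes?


Mean service time = 60/mu = 60/8.99 = 6.67 minutes

6.67 minutes


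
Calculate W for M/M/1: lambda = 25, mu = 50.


W = 1/(mu - lambda) = 1/(50 - 25) = 0.04 hours

0.04 hours


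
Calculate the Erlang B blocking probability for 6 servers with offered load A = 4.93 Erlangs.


B(N,A) = (A^N/N!) / sum(A^k/k!, k=0..N) with N=6, A=4.93 = 0.1866

0.1866


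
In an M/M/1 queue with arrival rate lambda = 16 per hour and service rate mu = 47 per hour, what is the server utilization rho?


rho = lambda/mu = 16/47 = 0.3404

0.3404


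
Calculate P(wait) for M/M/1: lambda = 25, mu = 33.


P(wait) = rho = lambda/mu = 25/33 = 0.7576

0.7576


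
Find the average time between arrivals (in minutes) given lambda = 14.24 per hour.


Mean interarrival time = 60/lambda = 60/14.24 = 4.21 minutes

4.21 minutes


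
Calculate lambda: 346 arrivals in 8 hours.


lambda = total arrivals / time = 346 / 8 = 43.25 per hour

43.25 per hour


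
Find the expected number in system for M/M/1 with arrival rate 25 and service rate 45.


rho = 25/45; L = rho/(1-rho) = 1.25

1.25


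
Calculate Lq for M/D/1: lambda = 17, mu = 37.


M/D/1: Lq = rho^2 / (2*(1-rho)) where rho = 17/37; Lq = 0.2

0.2


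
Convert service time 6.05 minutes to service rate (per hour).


mu = 60 / avg_service_time = 60 / 6.05 = 9.92 per hour

9.92 per hour


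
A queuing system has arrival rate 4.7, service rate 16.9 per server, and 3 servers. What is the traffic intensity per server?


rho = lambda / (c * mu) = 4.7 / (3 * 16.9) = 0.0927

0.0927


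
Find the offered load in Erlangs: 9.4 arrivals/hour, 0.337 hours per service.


Offered load a = lambda * E[S] = 9.4 * 0.337 = 3.17 Erlangs

3.17 Erlangs


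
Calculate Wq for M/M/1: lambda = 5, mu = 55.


rho = 5/55; Wq = rho/(mu - lambda) = 0.0018 hours

0.0018 hours


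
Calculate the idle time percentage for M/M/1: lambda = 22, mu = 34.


Idle fraction = (1 - rho) * 100 = (1 - 22/34) * 100 = 35.3%

35.3%


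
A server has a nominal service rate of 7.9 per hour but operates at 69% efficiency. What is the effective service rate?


Effective rate = mu * efficiency = 7.9 * 0.69 = 5.45 per hour

5.45 per hour


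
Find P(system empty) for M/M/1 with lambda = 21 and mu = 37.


P0 = 1 - rho = 1 - 21/37 = 0.4324

0.4324


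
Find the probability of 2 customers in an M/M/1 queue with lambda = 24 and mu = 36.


rho = 24/36; P(n) = (1-rho)*rho^n = (1-24/36)*(24/36)^2 = 0.1481

0.1481


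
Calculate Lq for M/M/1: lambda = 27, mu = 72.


rho = 27/72; Lq = rho^2/(1-rho) = 0.23

0.23


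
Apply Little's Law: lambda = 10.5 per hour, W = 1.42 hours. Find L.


L = lambda * W = 10.5 * 1.42 = 14.91

14.91


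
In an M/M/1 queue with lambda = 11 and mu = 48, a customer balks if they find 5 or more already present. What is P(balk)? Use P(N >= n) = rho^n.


P(N >= 5) = rho^5 = (11/48)^5 = 0.0006

0.0006


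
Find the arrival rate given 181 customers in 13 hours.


lambda = total arrivals / time = 181 / 13 = 13.92 per hour

13.92 per hour


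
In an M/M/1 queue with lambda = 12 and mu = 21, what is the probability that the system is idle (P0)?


P0 = 1 - rho = 1 - 12/21 = 0.4286

0.4286


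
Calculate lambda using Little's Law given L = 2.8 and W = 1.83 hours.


lambda = L / W = 2.8 / 1.83 = 1.53 per hour

1.53 per hour


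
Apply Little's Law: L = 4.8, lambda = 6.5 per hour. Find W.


W = L / lambda = 4.8 / 6.5 = 0.7385 hours

0.7385 hours


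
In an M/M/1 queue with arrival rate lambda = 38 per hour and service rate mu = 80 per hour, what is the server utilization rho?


rho = lambda/mu = 38/80 = 0.475

0.475


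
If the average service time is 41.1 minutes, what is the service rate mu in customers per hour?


mu = 60 / avg_service_time = 60 / 41.1 = 1.46 per hour

1.46 per hour


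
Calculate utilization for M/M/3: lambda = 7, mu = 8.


rho = lambda/(c*mu) = 7/(3*8) = 0.2917

0.2917


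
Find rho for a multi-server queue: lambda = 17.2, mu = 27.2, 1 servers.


rho = lambda / (c * mu) = 17.2 / (1 * 27.2) = 0.6324

0.6324


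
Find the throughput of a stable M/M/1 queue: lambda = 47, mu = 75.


For a stable queue (lambda < mu), throughput = lambda = 47 per hour

47 per hour


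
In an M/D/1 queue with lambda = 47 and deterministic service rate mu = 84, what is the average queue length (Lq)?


M/D/1: Lq = rho^2 / (2*(1-rho)) where rho = 47/84; Lq = 0.36

0.36


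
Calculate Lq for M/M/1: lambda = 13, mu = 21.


rho = 13/21; Lq = rho^2/(1-rho) = 1.01

1.01


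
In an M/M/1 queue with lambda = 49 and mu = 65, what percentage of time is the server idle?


Idle fraction = (1 - rho) * 100 = (1 - 49/65) * 100 = 24.6%

24.6%


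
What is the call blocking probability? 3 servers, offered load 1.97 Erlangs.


B(N,A) = (A^N/N!) / sum(A^k/k!, k=0..N) with N=3, A=1.97 = 0.206

0.206


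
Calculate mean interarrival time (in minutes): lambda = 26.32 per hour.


Mean interarrival time = 60/lambda = 60/26.32 = 2.28 minutes

2.28 minutes
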